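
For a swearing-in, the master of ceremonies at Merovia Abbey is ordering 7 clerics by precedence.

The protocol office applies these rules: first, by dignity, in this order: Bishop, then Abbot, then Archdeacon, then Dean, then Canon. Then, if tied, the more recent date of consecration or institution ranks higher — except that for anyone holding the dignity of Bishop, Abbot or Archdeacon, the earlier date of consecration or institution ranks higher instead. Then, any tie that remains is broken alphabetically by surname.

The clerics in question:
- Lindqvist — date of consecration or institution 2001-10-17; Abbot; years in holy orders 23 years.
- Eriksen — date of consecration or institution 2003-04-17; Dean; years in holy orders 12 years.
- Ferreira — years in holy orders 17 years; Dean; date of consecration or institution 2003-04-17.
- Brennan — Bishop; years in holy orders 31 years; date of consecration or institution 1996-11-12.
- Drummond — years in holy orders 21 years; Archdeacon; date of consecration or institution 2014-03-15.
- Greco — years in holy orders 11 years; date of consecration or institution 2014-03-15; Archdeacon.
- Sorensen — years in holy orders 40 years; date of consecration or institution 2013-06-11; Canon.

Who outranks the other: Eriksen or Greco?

Greco

By dignity: Brennan (Bishop); then Lindqvist (Abbot); then Drummond and Greco (Archdeacon); then Eriksen and Ferreira (Dean); then Sorensen (Canon).
Drummond and Greco both have date of consecration or institution 2014-03-15, so the next rule applies.
Among Drummond and Greco, alphabetically by surname: Drummond before Greco.
Eriksen and Ferreira both have date of consecration or institution 2003-04-17, so the next rule applies.
Among Eriksen and Ferreira, alphabetically by surname: Eriksen before Ferreira.
So Greco takes precedence.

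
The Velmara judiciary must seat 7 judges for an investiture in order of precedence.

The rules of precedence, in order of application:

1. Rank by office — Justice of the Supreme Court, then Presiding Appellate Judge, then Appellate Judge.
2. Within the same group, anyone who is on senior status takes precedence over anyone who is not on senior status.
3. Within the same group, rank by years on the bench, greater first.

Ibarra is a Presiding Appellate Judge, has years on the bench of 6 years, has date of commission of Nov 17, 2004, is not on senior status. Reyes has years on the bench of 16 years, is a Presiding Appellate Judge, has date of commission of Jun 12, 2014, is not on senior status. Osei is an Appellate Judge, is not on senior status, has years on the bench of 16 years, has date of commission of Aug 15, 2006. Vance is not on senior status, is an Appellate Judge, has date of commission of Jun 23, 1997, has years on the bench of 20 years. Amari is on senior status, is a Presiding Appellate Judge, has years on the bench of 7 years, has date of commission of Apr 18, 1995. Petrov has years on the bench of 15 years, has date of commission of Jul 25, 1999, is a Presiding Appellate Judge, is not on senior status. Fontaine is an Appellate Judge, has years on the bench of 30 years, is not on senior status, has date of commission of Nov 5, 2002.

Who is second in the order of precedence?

Reyes

By office: Amari, Reyes, Petrov and Ibarra (Presiding Appellate Judge); then Fontaine, Vance and Osei (Appellate Judge).
Among Amari, Reyes, Petrov and Ibarra, on senior status before not on senior status: Amari (on senior status) before Reyes, Petrov and Ibarra (not on senior status).
Among Reyes, Petrov and Ibarra, by years on the bench (higher first): Reyes (16 years) before Petrov (15 years) before Ibarra (6 years).
Fontaine, Vance and Osei are each not on senior status, so the next rule applies.
Among Fontaine, Vance and Osei, by years on the bench (higher first): Fontaine (30 years) before Vance (20 years) before Osei (16 years).
Order: Amari, Reyes, Petrov, Ibarra, Fontaine, Vance, Osei.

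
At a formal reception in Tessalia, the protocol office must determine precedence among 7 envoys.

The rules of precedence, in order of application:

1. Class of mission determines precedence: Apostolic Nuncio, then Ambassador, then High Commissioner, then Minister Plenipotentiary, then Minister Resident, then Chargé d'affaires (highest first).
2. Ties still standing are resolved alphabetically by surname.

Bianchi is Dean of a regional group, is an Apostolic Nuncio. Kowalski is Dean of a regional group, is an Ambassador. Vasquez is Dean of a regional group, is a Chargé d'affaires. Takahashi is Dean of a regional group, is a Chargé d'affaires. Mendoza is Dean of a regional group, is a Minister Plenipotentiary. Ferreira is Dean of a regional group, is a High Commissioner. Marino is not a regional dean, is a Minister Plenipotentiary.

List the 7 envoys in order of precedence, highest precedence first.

Bianchi, Kowalski, Ferreira, Marino, Mendoza, Takahashi, Vasquez

By class of mission: Bianchi (Apostolic Nuncio); then Kowalski (Ambassador); then Ferreira (High Commissioner); then Marino and Mendoza (Minister Plenipotentiary); then Takahashi and Vasquez (Chargé d'affaires).
Among Marino and Mendoza, alphabetically by surname: Marino before Mendoza.
Among Takahashi and Vasquez, alphabetically by surname: Takahashi before Vasquez.
Full order: Bianchi, Kowalski, Ferreira, Marino, Mendoza, Takahashi, Vasquez.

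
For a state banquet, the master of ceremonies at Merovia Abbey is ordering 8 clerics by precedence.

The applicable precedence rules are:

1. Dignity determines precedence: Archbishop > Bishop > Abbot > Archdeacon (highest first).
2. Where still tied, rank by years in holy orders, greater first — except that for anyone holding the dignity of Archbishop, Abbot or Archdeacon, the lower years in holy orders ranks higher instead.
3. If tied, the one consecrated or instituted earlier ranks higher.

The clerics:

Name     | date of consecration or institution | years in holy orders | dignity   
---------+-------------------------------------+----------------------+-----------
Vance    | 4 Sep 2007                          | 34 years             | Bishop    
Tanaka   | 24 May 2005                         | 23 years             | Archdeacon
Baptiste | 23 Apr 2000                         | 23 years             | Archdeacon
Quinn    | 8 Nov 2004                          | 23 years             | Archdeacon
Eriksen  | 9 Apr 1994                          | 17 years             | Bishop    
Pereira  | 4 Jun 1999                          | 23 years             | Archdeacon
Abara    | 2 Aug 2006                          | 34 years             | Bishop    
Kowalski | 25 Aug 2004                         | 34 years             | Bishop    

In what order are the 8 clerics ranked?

Kowalski, Abara, Vance, Eriksen, Pereira, Baptiste, Quinn, Tanaka

By dignity: Kowalski, Abara, Vance and Eriksen (Bishop); then Pereira, Baptiste, Quinn and Tanaka (Archdeacon).
Among Kowalski, Abara, Vance and Eriksen, by years in holy orders (higher first): Kowalski, Abara and Vance (34 years) before Eriksen (17 years).
Among Kowalski, Abara and Vance, by date of consecration or institution (earlier first): Kowalski (25 Aug 2004) before Abara (2 Aug 2006) before Vance (4 Sep 2007).
Pereira, Baptiste, Quinn and Tanaka all have years in holy orders 23 years, so the next rule applies.
Among Pereira, Baptiste, Quinn and Tanaka, by date of consecration or institution (earlier first): Pereira (4 Jun 1999) before Baptiste (23 Apr 2000) before Quinn (8 Nov 2004) before Tanaka (24 May 2005).
Full order: Kowalski, Abara, Vance, Eriksen, Pereira, Baptiste, Quinn, Tanaka.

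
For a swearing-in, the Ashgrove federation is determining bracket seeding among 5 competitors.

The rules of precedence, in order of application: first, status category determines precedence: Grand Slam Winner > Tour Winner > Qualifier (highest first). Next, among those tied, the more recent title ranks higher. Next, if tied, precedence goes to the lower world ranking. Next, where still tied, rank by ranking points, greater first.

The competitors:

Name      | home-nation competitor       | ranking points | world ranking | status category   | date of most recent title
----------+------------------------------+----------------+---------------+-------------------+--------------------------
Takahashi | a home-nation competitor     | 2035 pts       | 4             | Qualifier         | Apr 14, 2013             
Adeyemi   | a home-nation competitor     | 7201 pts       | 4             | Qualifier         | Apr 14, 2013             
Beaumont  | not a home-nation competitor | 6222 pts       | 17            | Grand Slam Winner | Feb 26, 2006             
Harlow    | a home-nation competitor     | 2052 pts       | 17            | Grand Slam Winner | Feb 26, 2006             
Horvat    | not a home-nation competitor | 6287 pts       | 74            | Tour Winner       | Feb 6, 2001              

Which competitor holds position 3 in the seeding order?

By status category: Beaumont and Harlow (Grand Slam Winner); then Horvat (Tour Winner); then Adeyemi and Takahashi (Qualifier).
Beaumont and Harlow both have date of most recent title Feb 26, 2006, so the next rule applies.
Beaumont and Harlow both have world ranking 17, so the next rule applies.
Among Beaumont and Harlow, by ranking points (higher first): Beaumont (6222 pts) before Harlow (2052 pts).
Adeyemi and Takahashi both have date of most recent title Apr 14, 2013, so the next rule applies.
Adeyemi and Takahashi both have world ranking 4, so the next rule applies.
Among Adeyemi and Takahashi, by ranking points (higher first): Adeyemi (7201 pts) before Takahashi (2035 pts).
Order: Beaumont, Harlow, Horvat, Adeyemi, Takahashi.

Horvat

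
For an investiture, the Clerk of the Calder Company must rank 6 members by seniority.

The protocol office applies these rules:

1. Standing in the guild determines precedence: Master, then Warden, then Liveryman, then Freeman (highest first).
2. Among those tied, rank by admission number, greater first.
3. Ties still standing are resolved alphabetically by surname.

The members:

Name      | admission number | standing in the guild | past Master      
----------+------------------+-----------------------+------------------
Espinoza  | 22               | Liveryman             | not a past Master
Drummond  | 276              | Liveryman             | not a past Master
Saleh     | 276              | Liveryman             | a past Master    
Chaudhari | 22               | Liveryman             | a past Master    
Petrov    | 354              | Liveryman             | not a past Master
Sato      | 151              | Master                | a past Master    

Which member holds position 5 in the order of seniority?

Chaudhari

By standing in the guild: Sato (Master); then Petrov, Drummond, Saleh, Chaudhari and Espinoza (Liveryman).
Among Petrov, Drummond, Saleh, Chaudhari and Espinoza, by admission number (higher first): Petrov (354) before Drummond and Saleh (276) before Chaudhari and Espinoza (22).
Among Drummond and Saleh, alphabetically by surname: Drummond before Saleh.
Among Chaudhari and Espinoza, alphabetically by surname: Chaudhari before Espinoza.
Order: Sato, Petrov, Drummond, Saleh, Chaudhari, Espinoza.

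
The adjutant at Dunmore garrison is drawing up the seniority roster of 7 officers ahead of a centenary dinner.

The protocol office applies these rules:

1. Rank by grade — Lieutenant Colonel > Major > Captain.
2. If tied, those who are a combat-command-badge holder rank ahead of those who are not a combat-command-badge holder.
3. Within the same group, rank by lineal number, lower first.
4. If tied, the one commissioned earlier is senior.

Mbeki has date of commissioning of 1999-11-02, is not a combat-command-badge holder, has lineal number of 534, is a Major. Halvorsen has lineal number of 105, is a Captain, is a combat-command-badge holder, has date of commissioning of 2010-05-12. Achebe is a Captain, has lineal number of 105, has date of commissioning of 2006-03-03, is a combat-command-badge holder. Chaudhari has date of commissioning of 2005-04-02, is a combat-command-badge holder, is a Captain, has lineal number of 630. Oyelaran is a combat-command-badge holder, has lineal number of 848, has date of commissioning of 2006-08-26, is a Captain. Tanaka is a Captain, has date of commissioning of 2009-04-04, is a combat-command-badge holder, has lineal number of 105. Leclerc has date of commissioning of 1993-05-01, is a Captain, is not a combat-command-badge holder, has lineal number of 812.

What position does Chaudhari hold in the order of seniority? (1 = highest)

By grade: Mbeki (Major); then Achebe, Tanaka, Halvorsen, Chaudhari, Oyelaran and Leclerc (Captain).
Among Achebe, Tanaka, Halvorsen, Chaudhari, Oyelaran and Leclerc, a combat-command-badge holder before not a combat-command-badge holder: Achebe, Tanaka, Halvorsen, Chaudhari and Oyelaran (a combat-command-badge holder) before Leclerc (not a combat-command-badge holder).
Among Achebe, Tanaka, Halvorsen, Chaudhari and Oyelaran, by lineal number (lower first): Achebe, Tanaka and Halvorsen (105) before Chaudhari (630) before Oyelaran (848).
Among Achebe, Tanaka and Halvorsen, by date of commissioning (earlier first): Achebe (2006-03-03) before Tanaka (2009-04-04) before Halvorsen (2010-05-12).
Order: Mbeki, Achebe, Tanaka, Halvorsen, Chaudhari, Oyelaran, Leclerc. So position 5.

5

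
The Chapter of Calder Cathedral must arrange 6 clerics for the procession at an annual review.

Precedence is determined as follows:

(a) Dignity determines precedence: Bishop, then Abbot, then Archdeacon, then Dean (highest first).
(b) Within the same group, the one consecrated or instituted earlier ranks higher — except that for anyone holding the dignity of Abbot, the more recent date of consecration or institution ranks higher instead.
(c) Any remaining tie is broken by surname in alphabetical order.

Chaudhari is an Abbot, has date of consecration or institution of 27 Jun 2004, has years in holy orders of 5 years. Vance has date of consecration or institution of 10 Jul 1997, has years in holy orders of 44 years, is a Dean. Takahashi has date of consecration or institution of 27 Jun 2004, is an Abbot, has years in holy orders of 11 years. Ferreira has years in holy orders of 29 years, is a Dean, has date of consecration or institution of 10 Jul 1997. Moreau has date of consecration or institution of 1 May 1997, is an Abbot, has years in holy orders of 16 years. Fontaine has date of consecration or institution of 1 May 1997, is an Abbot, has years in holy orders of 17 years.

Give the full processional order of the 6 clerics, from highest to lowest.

Chaudhari, Takahashi, Fontaine, Moreau, Ferreira, Vance

By dignity: Chaudhari, Takahashi, Fontaine and Moreau (Abbot); then Ferreira and Vance (Dean).
Among Chaudhari, Takahashi, Fontaine and Moreau, by date of consecration or institution (later first) (reversed rule for this group): Chaudhari and Takahashi (27 Jun 2004) before Fontaine and Moreau (1 May 1997).
Among Chaudhari and Takahashi, alphabetically by surname: Chaudhari before Takahashi.
Among Fontaine and Moreau, alphabetically by surname: Fontaine before Moreau.
Ferreira and Vance both have date of consecration or institution 10 Jul 1997, so the next rule applies.
Among Ferreira and Vance, alphabetically by surname: Ferreira before Vance.
Full order: Chaudhari, Takahashi, Fontaine, Moreau, Ferreira, Vance.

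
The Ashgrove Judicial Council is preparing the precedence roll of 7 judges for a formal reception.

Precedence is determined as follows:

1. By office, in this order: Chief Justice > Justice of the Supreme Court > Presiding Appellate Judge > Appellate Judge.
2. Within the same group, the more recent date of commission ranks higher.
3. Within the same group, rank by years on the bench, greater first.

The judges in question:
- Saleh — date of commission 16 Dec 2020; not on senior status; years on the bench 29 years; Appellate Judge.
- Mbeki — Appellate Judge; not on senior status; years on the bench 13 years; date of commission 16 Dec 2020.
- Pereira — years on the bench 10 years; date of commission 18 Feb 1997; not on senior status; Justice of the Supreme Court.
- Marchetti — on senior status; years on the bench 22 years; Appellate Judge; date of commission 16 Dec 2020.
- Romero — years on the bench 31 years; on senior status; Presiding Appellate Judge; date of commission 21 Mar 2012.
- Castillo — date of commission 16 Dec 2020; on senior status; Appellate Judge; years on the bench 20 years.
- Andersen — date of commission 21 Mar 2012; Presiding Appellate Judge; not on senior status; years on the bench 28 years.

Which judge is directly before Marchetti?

Saleh

By office: Pereira (Justice of the Supreme Court); then Romero and Andersen (Presiding Appellate Judge); then Saleh, Marchetti, Castillo and Mbeki (Appellate Judge).
Romero and Andersen both have date of commission 21 Mar 2012, so the next rule applies.
Among Romero and Andersen, by years on the bench (higher first): Romero (31 years) before Andersen (28 years).
Saleh, Marchetti, Castillo and Mbeki all have date of commission 16 Dec 2020, so the next rule applies.
Among Saleh, Marchetti, Castillo and Mbeki, by years on the bench (higher first): Saleh (29 years) before Marchetti (22 years) before Castillo (20 years) before Mbeki (13 years).
Order: Pereira, Romero, Andersen, Saleh, Marchetti, Castillo, Mbeki.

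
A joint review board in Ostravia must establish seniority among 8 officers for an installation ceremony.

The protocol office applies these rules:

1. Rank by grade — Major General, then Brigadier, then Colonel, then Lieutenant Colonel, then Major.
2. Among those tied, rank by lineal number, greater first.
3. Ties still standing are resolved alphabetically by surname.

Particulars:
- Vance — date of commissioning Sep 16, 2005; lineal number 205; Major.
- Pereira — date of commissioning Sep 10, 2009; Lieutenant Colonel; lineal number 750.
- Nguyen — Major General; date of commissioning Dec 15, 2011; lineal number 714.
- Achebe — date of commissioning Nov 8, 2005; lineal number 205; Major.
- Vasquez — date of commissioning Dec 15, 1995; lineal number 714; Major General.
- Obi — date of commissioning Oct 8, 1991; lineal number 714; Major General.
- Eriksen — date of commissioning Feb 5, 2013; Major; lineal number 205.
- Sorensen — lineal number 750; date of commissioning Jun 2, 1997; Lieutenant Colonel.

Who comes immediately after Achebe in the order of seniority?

By grade: Nguyen, Obi and Vasquez (Major General); then Pereira and Sorensen (Lieutenant Colonel); then Achebe, Eriksen and Vance (Major).
Nguyen, Obi and Vasquez all have lineal number 714, so the next rule applies.
Among Nguyen, Obi and Vasquez, alphabetically by surname: Nguyen before Obi before Vasquez.
Pereira and Sorensen both have lineal number 750, so the next rule applies.
Among Pereira and Sorensen, alphabetically by surname: Pereira before Sorensen.
Achebe, Eriksen and Vance all have lineal number 205, so the next rule applies.
Among Achebe, Eriksen and Vance, alphabetically by surname: Achebe before Eriksen before Vance.
Order: Nguyen, Obi, Vasquez, Pereira, Sorensen, Achebe, Eriksen, Vance.

Eriksen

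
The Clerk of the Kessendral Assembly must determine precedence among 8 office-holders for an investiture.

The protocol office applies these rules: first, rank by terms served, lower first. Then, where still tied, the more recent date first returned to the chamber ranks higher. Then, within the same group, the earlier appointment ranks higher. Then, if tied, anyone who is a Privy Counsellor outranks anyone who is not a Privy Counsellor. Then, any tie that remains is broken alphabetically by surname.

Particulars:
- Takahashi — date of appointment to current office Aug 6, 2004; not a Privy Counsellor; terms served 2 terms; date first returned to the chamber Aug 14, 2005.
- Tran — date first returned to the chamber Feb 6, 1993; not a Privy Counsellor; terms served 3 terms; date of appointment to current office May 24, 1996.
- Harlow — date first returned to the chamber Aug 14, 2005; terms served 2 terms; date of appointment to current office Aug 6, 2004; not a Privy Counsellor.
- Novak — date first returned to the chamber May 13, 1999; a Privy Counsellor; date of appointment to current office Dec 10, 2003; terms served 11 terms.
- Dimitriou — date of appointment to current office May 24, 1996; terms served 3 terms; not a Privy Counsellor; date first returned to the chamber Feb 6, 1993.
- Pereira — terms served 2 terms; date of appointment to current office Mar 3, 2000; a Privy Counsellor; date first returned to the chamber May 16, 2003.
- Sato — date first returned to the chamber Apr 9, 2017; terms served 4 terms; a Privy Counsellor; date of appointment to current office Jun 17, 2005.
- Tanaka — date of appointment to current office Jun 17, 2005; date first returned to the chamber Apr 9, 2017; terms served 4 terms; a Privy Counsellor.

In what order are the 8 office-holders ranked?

By terms served (lower first): Harlow, Takahashi and Pereira (each 2 terms); then Dimitriou and Tran (both 3 terms); then Sato and Tanaka (both 4 terms); then Novak (11 terms).
Among Harlow, Takahashi and Pereira, by date first returned to the chamber (later first): Harlow and Takahashi (Aug 14, 2005) before Pereira (May 16, 2003).
Harlow and Takahashi both have date of appointment to current office Aug 6, 2004, so the next rule applies.
Harlow and Takahashi are each not a Privy Counsellor, so the next rule applies.
Among Harlow and Takahashi, alphabetically by surname: Harlow before Takahashi.
Dimitriou and Tran both have date first returned to the chamber Feb 6, 1993, so the next rule applies.
Dimitriou and Tran both have date of appointment to current office May 24, 1996, so the next rule applies.
Dimitriou and Tran are each not a Privy Counsellor, so the next rule applies.
Among Dimitriou and Tran, alphabetically by surname: Dimitriou before Tran.
Sato and Tanaka both have date first returned to the chamber Apr 9, 2017, so the next rule applies.
Sato and Tanaka both have date of appointment to current office Jun 17, 2005, so the next rule applies.
Sato and Tanaka are each a Privy Counsellor, so the next rule applies.
Among Sato and Tanaka, alphabetically by surname: Sato before Tanaka.
Full order: Harlow, Takahashi, Pereira, Dimitriou, Tran, Sato, Tanaka, Novak.

Harlow, Takahashi, Pereira, Dimitriou, Tran, Sato, Tanaka, Novak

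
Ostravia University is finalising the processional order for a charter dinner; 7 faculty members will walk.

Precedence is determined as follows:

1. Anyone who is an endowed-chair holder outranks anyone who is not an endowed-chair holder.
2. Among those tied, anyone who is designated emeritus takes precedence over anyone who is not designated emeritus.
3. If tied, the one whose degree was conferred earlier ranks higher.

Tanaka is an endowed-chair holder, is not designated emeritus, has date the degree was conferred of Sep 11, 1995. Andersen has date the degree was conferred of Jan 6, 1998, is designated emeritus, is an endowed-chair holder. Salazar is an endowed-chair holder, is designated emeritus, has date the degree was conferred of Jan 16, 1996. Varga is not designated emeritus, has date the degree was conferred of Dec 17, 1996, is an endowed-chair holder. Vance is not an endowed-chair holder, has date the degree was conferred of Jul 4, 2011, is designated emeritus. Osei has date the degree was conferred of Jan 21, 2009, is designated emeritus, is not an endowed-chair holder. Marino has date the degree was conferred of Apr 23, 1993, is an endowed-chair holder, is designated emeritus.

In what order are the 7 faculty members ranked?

Marino, Salazar, Andersen, Tanaka, Varga, Osei, Vance

By the first rule: Marino, Salazar, Andersen, Tanaka and Varga (each an endowed-chair holder); then Osei and Vance (both not an endowed-chair holder).
Among Marino, Salazar, Andersen, Tanaka and Varga, designated emeritus before not designated emeritus: Marino, Salazar and Andersen (designated emeritus) before Tanaka and Varga (not designated emeritus).
Among Marino, Salazar and Andersen, by date the degree was conferred (earlier first): Marino (Apr 23, 1993) before Salazar (Jan 16, 1996) before Andersen (Jan 6, 1998).
Among Tanaka and Varga, by date the degree was conferred (earlier first): Tanaka (Sep 11, 1995) before Varga (Dec 17, 1996).
Osei and Vance are each designated emeritus, so the next rule applies.
Among Osei and Vance, by date the degree was conferred (earlier first): Osei (Jan 21, 2009) before Vance (Jul 4, 2011).
Full order: Marino, Salazar, Andersen, Tanaka, Varga, Osei, Vance.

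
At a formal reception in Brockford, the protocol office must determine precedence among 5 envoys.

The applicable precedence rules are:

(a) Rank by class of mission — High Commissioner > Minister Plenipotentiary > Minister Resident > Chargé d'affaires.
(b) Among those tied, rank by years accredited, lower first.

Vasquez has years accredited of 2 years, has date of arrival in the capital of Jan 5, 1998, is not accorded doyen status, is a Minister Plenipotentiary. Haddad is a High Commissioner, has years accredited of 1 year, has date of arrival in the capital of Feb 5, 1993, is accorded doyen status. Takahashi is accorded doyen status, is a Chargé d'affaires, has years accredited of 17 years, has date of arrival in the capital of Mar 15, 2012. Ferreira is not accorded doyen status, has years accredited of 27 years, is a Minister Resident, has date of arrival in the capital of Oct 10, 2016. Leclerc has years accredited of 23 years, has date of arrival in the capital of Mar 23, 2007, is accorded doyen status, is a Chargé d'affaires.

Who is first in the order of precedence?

By class of mission: Haddad (High Commissioner); then Vasquez (Minister Plenipotentiary); then Ferreira (Minister Resident); then Takahashi and Leclerc (Chargé d'affaires).
Among Takahashi and Leclerc, by years accredited (lower first): Takahashi (17 years) before Leclerc (23 years).
Order: Haddad, Vasquez, Ferreira, Takahashi, Leclerc.

Haddad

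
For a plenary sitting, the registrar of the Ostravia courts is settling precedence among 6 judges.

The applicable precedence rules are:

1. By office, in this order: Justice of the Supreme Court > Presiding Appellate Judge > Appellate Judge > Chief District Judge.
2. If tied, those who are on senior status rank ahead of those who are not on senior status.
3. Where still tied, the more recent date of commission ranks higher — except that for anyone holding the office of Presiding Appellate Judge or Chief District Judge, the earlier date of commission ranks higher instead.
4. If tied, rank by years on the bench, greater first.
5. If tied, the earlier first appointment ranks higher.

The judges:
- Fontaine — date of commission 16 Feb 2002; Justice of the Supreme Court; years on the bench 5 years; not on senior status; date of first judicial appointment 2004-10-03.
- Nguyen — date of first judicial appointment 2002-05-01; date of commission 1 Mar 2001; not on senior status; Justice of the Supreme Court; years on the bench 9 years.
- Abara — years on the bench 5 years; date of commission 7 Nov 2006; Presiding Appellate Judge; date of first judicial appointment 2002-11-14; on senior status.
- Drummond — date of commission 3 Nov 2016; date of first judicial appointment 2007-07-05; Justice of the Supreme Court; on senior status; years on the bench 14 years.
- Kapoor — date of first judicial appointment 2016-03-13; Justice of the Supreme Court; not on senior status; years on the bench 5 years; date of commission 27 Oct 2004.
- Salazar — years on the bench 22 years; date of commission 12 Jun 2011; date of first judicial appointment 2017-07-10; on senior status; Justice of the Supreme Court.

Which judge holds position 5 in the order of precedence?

By office: Drummond, Salazar, Kapoor, Fontaine and Nguyen (Justice of the Supreme Court); then Abara (Presiding Appellate Judge).
Among Drummond, Salazar, Kapoor, Fontaine and Nguyen, on senior status before not on senior status: Drummond and Salazar (on senior status) before Kapoor, Fontaine and Nguyen (not on senior status).
Among Drummond and Salazar, by date of commission (later first): Drummond (3 Nov 2016) before Salazar (12 Jun 2011).
Among Kapoor, Fontaine and Nguyen, by date of commission (later first): Kapoor (27 Oct 2004) before Fontaine (16 Feb 2002) before Nguyen (1 Mar 2001).
Order: Drummond, Salazar, Kapoor, Fontaine, Nguyen, Abara.

Nguyen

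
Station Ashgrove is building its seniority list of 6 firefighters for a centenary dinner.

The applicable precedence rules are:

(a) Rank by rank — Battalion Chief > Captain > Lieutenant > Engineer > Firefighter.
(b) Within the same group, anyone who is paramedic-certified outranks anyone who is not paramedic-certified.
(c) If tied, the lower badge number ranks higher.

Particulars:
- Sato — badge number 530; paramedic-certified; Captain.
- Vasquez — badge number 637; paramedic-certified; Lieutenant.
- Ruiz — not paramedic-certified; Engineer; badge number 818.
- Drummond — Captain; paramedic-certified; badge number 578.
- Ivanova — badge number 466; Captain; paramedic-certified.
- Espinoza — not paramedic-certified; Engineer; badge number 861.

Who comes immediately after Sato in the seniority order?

By rank: Ivanova, Sato and Drummond (Captain); then Vasquez (Lieutenant); then Ruiz and Espinoza (Engineer).
Ivanova, Sato and Drummond are each paramedic-certified, so the next rule applies.
Among Ivanova, Sato and Drummond, by badge number (lower first): Ivanova (466) before Sato (530) before Drummond (578).
Ruiz and Espinoza are each not paramedic-certified, so the next rule applies.
Among Ruiz and Espinoza, by badge number (lower first): Ruiz (818) before Espinoza (861).
Order: Ivanova, Sato, Drummond, Vasquez, Ruiz, Espinoza.

Drummond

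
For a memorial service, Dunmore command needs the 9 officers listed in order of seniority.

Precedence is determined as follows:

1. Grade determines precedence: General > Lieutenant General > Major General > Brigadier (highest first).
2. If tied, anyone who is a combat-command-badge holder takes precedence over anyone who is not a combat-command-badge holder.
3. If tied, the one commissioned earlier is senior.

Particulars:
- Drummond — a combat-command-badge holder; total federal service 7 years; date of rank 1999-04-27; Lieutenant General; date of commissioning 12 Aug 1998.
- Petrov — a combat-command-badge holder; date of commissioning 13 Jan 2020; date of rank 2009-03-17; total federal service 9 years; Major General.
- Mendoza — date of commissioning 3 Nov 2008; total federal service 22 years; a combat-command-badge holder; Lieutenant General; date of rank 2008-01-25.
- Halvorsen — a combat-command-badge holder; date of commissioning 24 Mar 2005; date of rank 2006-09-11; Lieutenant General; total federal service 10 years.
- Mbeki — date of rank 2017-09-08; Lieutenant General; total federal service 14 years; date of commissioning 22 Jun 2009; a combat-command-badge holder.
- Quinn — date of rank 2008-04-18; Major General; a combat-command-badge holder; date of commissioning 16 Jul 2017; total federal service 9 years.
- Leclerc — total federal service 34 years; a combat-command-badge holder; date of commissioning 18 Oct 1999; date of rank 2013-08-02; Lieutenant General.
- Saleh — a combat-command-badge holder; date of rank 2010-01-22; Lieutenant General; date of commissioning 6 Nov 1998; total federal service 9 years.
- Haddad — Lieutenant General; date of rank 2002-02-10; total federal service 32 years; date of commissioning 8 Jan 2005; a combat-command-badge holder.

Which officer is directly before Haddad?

By grade: Drummond, Saleh, Leclerc, Haddad, Halvorsen, Mendoza and Mbeki (Lieutenant General); then Quinn and Petrov (Major General).
Drummond, Saleh, Leclerc, Haddad, Halvorsen, Mendoza and Mbeki are each a combat-command-badge holder, so the next rule applies.
Among Drummond, Saleh, Leclerc, Haddad, Halvorsen, Mendoza and Mbeki, by date of commissioning (earlier first): Drummond (12 Aug 1998) before Saleh (6 Nov 1998) before Leclerc (18 Oct 1999) before Haddad (8 Jan 2005) before Halvorsen (24 Mar 2005) before Mendoza (3 Nov 2008) before Mbeki (22 Jun 2009).
Quinn and Petrov are each a combat-command-badge holder, so the next rule applies.
Among Quinn and Petrov, by date of commissioning (earlier first): Quinn (16 Jul 2017) before Petrov (13 Jan 2020).
Order: Drummond, Saleh, Leclerc, Haddad, Halvorsen, Mendoza, Mbeki, Quinn, Petrov.

Leclerc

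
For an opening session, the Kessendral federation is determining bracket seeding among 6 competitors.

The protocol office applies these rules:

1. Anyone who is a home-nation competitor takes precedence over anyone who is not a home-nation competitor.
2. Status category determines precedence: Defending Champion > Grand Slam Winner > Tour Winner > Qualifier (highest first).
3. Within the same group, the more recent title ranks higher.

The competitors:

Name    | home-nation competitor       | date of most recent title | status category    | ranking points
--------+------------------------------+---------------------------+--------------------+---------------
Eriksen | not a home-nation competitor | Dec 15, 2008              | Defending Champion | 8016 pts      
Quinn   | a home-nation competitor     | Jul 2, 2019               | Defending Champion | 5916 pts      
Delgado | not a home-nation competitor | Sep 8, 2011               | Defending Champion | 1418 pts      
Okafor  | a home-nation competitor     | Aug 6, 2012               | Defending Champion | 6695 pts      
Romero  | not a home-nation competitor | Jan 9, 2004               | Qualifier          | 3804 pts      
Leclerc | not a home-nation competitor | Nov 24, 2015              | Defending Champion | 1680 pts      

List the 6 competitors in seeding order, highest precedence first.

By the first rule: Quinn and Okafor (both a home-nation competitor); then Leclerc, Delgado, Eriksen and Romero (each not a home-nation competitor).
Quinn and Okafor are each Defending Champion, so the next rule applies.
Among Quinn and Okafor, by date of most recent title (later first): Quinn (Jul 2, 2019) before Okafor (Aug 6, 2012).
Among Leclerc, Delgado, Eriksen and Romero, by status category: Leclerc, Delgado and Eriksen (Defending Champion) before Romero (Qualifier).
Among Leclerc, Delgado and Eriksen, by date of most recent title (later first): Leclerc (Nov 24, 2015) before Delgado (Sep 8, 2011) before Eriksen (Dec 15, 2008).
Full order: Quinn, Okafor, Leclerc, Delgado, Eriksen, Romero.

Quinn, Okafor, Leclerc, Delgado, Eriksen, Romero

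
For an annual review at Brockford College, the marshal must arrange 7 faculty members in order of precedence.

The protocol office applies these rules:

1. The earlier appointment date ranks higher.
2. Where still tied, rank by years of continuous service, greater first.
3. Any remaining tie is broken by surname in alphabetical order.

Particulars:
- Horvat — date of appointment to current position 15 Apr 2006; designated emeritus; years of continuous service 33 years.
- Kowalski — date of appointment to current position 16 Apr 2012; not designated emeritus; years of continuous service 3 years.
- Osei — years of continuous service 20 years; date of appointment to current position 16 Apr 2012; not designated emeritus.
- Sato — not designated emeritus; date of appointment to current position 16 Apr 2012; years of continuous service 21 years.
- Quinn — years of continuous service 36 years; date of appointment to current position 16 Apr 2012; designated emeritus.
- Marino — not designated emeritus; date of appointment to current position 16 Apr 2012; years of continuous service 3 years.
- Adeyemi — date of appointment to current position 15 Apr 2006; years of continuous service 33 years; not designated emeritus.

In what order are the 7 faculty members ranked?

Adeyemi, Horvat, Quinn, Sato, Osei, Kowalski, Marino

By date of appointment to current position (earlier first): Adeyemi and Horvat (both 15 Apr 2006); then Quinn, Sato, Osei, Kowalski and Marino (each 16 Apr 2012).
Adeyemi and Horvat both have years of continuous service 33 years, so the next rule applies.
Among Adeyemi and Horvat, alphabetically by surname: Adeyemi before Horvat.
Among Quinn, Sato, Osei, Kowalski and Marino, by years of continuous service (higher first): Quinn (36 years) before Sato (21 years) before Osei (20 years) before Kowalski and Marino (3 years).
Among Kowalski and Marino, alphabetically by surname: Kowalski before Marino.
Full order: Adeyemi, Horvat, Quinn, Sato, Osei, Kowalski, Marino.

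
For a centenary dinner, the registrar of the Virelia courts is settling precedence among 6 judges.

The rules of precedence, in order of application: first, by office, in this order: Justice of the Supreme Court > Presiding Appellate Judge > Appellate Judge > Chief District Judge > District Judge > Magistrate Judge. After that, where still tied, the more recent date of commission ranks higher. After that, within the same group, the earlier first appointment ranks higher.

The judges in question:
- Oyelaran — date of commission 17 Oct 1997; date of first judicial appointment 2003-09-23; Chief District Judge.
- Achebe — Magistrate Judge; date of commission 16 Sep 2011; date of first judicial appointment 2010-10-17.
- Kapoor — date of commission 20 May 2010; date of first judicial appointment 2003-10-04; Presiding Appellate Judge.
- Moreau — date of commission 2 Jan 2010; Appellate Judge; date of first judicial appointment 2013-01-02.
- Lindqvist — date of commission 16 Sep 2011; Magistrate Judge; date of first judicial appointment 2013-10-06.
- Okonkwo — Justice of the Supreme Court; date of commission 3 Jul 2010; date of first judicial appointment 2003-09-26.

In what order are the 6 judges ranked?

By office: Okonkwo (Justice of the Supreme Court); then Kapoor (Presiding Appellate Judge); then Moreau (Appellate Judge); then Oyelaran (Chief District Judge); then Achebe and Lindqvist (Magistrate Judge).
Achebe and Lindqvist both have date of commission 16 Sep 2011, so the next rule applies.
Among Achebe and Lindqvist, by date of first judicial appointment (earlier first): Achebe (2010-10-17) before Lindqvist (2013-10-06).
Full order: Okonkwo, Kapoor, Moreau, Oyelaran, Achebe, Lindqvist.

Okonkwo, Kapoor, Moreau, Oyelaran, Achebe, Lindqvist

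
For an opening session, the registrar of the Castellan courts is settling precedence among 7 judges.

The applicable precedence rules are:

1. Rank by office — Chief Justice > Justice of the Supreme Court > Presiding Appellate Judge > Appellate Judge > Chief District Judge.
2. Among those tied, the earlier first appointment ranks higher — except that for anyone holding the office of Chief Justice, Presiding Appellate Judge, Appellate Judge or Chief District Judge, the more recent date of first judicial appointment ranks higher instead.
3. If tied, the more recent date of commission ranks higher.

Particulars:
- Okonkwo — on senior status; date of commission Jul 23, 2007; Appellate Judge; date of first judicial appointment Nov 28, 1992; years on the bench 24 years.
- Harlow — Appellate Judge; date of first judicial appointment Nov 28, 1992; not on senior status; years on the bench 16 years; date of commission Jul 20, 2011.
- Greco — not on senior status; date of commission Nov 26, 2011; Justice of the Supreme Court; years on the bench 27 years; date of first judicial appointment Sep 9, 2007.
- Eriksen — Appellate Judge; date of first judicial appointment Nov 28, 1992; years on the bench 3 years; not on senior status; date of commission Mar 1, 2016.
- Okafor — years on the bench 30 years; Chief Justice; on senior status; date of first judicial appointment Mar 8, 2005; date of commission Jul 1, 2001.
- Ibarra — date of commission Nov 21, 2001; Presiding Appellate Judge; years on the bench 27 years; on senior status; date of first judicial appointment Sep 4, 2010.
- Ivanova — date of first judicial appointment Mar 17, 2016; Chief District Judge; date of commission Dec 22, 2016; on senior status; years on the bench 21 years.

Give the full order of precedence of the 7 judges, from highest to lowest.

By office: Okafor (Chief Justice); then Greco (Justice of the Supreme Court); then Ibarra (Presiding Appellate Judge); then Eriksen, Harlow and Okonkwo (Appellate Judge); then Ivanova (Chief District Judge).
Eriksen, Harlow and Okonkwo all have date of first judicial appointment Nov 28, 1992, so the next rule applies.
Among Eriksen, Harlow and Okonkwo, by date of commission (later first): Eriksen (Mar 1, 2016) before Harlow (Jul 20, 2011) before Okonkwo (Jul 23, 2007).
Full order: Okafor, Greco, Ibarra, Eriksen, Harlow, Okonkwo, Ivanova.

Okafor, Greco, Ibarra, Eriksen, Harlow, Okonkwo, Ivanova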